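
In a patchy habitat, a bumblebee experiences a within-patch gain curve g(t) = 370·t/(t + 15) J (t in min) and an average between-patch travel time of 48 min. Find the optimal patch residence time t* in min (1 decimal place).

By the marginal value theorem, leave when the instantaneous gain rate g'(t) equals the habitat-wide average g(t)/(T + t).
g'(t) = 370·15/(t + 15)². Setting 370·15/(t+15)² = 370t/[(t+15)(48+t)] gives 15(48+t) = t(t+15), so t² = 15×48 = 720.
t* = √720 = 26.83 min.

26.8 min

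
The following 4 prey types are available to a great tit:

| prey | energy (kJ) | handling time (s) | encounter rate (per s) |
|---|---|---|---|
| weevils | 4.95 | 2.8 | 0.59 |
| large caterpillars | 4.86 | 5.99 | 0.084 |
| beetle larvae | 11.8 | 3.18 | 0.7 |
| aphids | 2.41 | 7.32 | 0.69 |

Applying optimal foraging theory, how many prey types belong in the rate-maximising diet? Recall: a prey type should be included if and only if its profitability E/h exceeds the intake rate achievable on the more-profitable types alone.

1

Rank by E/h (kJ/s): beetle larvae 3.71, weevils 1.77, large caterpillars 0.811, aphids 0.329. Include each in turn until the next type's E/h falls below the running intake rate.
Rate on top 1: 2.56. weevils: 1.77 < 2.56 → exclude; stop.
Optimal diet: beetle larvae — 1 of 4 types.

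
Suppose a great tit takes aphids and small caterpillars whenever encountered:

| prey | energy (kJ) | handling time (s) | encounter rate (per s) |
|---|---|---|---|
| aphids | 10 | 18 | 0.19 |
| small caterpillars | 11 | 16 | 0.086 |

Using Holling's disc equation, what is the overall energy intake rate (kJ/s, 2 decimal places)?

0.49 kJ/s

R = (0.19×10 + 0.086×11) / (1 + 0.19×18 + 0.086×16) = 2.846/5.796 = 0.491 kJ/s.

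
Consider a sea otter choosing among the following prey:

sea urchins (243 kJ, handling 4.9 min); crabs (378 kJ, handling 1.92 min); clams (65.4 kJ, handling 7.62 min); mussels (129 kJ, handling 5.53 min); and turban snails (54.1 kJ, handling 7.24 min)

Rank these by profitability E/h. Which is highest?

crabs

Profitability E/h (kJ/min): sea urchins = 243/4.9 = 49.6, crabs = 378/1.92 = 197, clams = 65.4/7.62 = 8.58, mussels = 129/5.53 = 23.3, turban snails = 54.1/7.24 = 7.47.
Ranked: crabs > sea urchins > mussels > clams > turban snails.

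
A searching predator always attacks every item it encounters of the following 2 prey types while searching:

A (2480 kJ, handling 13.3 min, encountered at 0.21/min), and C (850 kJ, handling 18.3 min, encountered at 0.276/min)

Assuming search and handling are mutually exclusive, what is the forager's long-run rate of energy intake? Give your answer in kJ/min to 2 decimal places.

R = Σλ_iE_i / (1 + Σλ_ih_i)
Numerator: 0.21×2480 + 0.276×850 = 755.4
Denominator: 1 + 0.21×13.3 + 0.276×18.3 = 8.844
R = 755.4/8.844 = 85.42 kJ/min

85.42 kJ/min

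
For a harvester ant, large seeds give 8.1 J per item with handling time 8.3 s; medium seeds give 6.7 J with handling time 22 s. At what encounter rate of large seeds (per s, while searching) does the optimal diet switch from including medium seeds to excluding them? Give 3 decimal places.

Drop medium seeds once their profitability E₂/h₂ falls below the rate achievable on large seeds alone: E₂/h₂ = λE₁/(1 + λh₁).
Solve for λ: λE₁h₂ = E₂(1 + λh₁) → λ(E₁h₂ − E₂h₁) = E₂ → λ = E₂/(E₁h₂ − E₂h₁).
λ = 6.7/(8.1×22 − 6.7×8.3) = 6.7/122.6 = 0.05465 per s.

0.055 per s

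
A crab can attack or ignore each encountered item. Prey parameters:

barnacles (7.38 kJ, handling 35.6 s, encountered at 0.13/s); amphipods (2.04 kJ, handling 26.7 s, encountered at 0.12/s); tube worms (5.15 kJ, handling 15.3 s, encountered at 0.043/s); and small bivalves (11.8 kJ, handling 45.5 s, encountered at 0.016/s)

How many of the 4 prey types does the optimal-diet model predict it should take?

3

Profitabilities (E/h, kJ/s): tube worms 0.337, small bivalves 0.259, barnacles 0.207, amphipods 0.0764. Add prey in this order while the next type's profitability exceeds the intake rate on those already taken.
Rate on top 1: 0.1336. small bivalves: 0.259 > 0.1336 → include.
Rate on top 2: 0.1719. barnacles: 0.207 > 0.1719 → include.
Rate on top 3: 0.1953. amphipods: 0.0764 < 0.1953 → exclude; stop.
Optimal diet: tube worms, small bivalves, barnacles — 3 of 4 types.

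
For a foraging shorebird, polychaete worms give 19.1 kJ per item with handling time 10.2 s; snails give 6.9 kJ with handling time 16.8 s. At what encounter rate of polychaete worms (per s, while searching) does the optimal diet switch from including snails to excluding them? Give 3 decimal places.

0.028 per s

The zero-one rule: include snails iff E₂/h₂ > λE₁/(1+λh₁). Equality gives the switch point.
λE₁h₂ = E₂ + λE₂h₁ ⇒ λ = E₂/(E₁h₂ − E₂h₁) = 6.9/(320.9 − 70.38) = 0.02754 per s.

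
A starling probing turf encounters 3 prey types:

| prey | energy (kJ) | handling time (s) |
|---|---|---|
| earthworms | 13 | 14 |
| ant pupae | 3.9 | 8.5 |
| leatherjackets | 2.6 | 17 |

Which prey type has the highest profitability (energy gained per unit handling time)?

earthworms

Profitability E/h (kJ/s): earthworms = 13/14 = 0.929, ant pupae = 3.9/8.5 = 0.459, leatherjackets = 2.6/17 = 0.153.
Ranked: earthworms > ant pupae > leatherjackets.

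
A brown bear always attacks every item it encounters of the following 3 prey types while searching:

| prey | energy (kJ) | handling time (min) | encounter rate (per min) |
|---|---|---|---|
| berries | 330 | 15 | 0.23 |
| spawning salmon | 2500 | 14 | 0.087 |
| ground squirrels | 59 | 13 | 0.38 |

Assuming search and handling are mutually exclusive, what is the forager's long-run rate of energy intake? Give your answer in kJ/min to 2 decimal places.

29.77 kJ/min

R = (0.23×330 + 0.087×2500 + 0.38×59) / (1 + 0.23×15 + 0.087×14 + 0.38×13) = 315.8/10.61 = 29.77 kJ/min.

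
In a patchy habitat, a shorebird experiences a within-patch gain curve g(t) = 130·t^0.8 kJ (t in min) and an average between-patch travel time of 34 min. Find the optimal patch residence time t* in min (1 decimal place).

Optimal t* satisfies g'(t*) = g(t*)/(T + t*).
g'(t) = 0.8·130·t^-0.2. Setting 0.8·130·t^-0.2 = 130·t^0.8/(34+t) gives 0.8(34+t) = t, so 0.20·t = 0.8×34.
t* = 0.8×34/0.20 = 136 min.

136.0 min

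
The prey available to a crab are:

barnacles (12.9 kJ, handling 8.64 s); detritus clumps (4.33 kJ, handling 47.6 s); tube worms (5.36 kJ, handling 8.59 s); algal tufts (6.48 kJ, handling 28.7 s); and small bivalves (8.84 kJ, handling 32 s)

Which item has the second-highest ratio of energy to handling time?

tube worms

Profitability E/h (kJ/s): barnacles = 12.9/8.64 = 1.49, detritus clumps = 4.33/47.6 = 0.091, tube worms = 5.36/8.59 = 0.624, algal tufts = 6.48/28.7 = 0.226, small bivalves = 8.84/32 = 0.276.
Ranked: barnacles > tube worms > small bivalves > algal tufts > detritus clumps.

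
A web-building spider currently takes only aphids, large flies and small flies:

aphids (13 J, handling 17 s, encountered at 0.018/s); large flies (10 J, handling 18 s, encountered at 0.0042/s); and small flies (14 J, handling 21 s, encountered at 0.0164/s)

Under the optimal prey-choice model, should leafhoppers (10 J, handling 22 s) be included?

Yes

On aphids, large flies and small flies alone, R = ΣλE/(1+Σλh) = 0.5056/1.726 = 0.2929 J/s.
leafhoppers: E/h = 10/22 = 0.4545 J/s.
0.4545 > 0.2929, so adding leafhoppers raises the average — include it.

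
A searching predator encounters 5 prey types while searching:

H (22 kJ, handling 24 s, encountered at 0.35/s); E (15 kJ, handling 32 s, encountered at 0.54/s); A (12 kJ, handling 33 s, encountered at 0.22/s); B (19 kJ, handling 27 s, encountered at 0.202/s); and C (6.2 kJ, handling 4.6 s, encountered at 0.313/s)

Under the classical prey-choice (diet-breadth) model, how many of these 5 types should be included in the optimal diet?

Profitabilities (E/h, kJ/s): C 1.35, H 0.917, B 0.704, E 0.469, A 0.364. Add prey in this order while the next type's profitability exceeds the intake rate on those already taken.
Rate on top 1: 0.7954. H: 0.917 > 0.7954 → include.
Rate on top 2: 0.8894. B: 0.704 < 0.8894 → exclude; stop.
Optimal diet: C, H — 2 of 5 types.

2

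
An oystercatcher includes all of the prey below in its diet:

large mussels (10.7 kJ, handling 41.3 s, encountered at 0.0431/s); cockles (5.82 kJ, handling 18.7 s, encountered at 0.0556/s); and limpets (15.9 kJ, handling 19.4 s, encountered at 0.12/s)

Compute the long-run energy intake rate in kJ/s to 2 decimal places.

Energy encountered per unit search time: 0.0431×10.7 + 0.0556×5.82 + 0.12×15.9 = 2.693 kJ/s.
Handling time per unit search time: 0.0431×41.3 + 0.0556×18.7 + 0.12×19.4 = 5.148.
Rate = 2.693/(1 + 5.148) = 0.438 kJ/s.

0.44 kJ/s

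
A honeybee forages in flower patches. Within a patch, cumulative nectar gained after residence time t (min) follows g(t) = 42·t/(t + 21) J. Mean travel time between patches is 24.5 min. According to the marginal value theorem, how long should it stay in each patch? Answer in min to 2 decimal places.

22.68 min

Optimal t* satisfies g'(t*) = g(t*)/(T + t*).
g'(t) = 42·21/(t + 21)². Setting 42·21/(t+21)² = 42t/[(t+21)(24.5+t)] gives 21(24.5+t) = t(t+21), so t² = 21×24.5 = 514.5.
t* = √514.5 = 22.68 min.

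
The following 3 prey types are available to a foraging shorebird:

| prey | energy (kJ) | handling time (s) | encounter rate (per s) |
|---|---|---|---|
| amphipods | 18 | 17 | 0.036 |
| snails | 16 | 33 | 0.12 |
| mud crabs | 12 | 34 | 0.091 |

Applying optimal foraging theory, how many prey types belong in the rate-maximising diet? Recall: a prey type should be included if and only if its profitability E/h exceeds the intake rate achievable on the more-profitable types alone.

Profitabilities (E/h, kJ/s): amphipods 1.06, snails 0.485, mud crabs 0.353. Add prey in this order while the next type's profitability exceeds the intake rate on those already taken.
Rate on top 1: 0.402. snails: 0.485 > 0.402 → include.
Rate on top 2: 0.4609. mud crabs: 0.353 < 0.4609 → exclude; stop.
Optimal diet: amphipods, snails — 2 of 3 types.

2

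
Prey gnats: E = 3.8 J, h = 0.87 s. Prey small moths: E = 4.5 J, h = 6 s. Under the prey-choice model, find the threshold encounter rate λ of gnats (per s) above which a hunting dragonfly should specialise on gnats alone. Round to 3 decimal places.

0.238 per s

At the threshold, the rate on gnats alone equals the profitability of small moths: λ·3.8/(1 + λ·0.87) = 4.5/6 = 0.75.
Rearranging, λ(3.8 − 0.75×0.87) = 0.75, so λ = 0.75/3.147 = 0.2383 per s.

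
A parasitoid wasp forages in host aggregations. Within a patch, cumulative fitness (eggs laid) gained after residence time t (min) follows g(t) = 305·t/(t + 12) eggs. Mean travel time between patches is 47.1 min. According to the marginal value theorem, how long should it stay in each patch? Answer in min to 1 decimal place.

23.8 min

Optimal t* satisfies g'(t*) = g(t*)/(T + t*).
g'(t) = 305·12/(t + 12)². Setting 305·12/(t+12)² = 305t/[(t+12)(47.1+t)] gives 12(47.1+t) = t(t+12), so t² = 12×47.1 = 565.2.
t* = √565.2 = 23.77 min.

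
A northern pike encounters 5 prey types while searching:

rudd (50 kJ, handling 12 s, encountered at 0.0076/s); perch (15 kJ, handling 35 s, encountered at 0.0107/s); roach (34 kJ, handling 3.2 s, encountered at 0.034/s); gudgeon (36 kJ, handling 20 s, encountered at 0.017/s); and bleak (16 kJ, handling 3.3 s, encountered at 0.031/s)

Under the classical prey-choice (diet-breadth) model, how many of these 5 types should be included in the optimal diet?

4

E/h in descending order: roach 10.6, bleak 4.85, rudd 4.17, gudgeon 1.8, perch 0.429 kJ/s. The optimal diet is the largest prefix of this list for which every included type satisfies E_i/h_i > R on the types above it.
Rate on top 1: 1.043. bleak: 4.85 > 1.043 → include.
Rate on top 2: 1.364. rudd: 4.17 > 1.364 → include.
Rate on top 3: 1.56. gudgeon: 1.8 > 1.56 → include.
Rate on top 4: 1.61. perch: 0.429 < 1.61 → exclude; stop.
Optimal diet: roach, bleak, rudd, gudgeon — 4 of 5 types.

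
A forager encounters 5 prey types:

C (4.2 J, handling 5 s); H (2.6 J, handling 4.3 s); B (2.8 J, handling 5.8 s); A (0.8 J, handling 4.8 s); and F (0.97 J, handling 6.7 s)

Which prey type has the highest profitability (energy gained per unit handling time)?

Profitability E/h (J/s): C = 4.2/5 = 0.84, H = 2.6/4.3 = 0.605, B = 2.8/5.8 = 0.483, A = 0.8/4.8 = 0.167, F = 0.97/6.7 = 0.145.
Ranked: C > H > B > A > F.

C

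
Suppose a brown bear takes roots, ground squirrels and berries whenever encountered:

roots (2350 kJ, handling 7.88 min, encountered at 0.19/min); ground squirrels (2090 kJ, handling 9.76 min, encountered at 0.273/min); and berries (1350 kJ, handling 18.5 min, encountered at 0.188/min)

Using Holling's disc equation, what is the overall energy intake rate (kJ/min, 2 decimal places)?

R = Σλ_iE_i / (1 + Σλ_ih_i)
Numerator: 0.19×2350 + 0.273×2090 + 0.188×1350 = 1271
Denominator: 1 + 0.19×7.88 + 0.273×9.76 + 0.188×18.5 = 8.64
R = 1271/8.64 = 147.1 kJ/min

147.10 kJ/min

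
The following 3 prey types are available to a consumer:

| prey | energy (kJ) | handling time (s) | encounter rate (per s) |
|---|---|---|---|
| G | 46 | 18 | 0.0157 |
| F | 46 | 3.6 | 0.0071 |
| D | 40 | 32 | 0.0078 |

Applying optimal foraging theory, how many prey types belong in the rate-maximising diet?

E/h in descending order: F 12.8, G 2.56, D 1.25 kJ/s. The optimal diet is the largest prefix of this list for which every included type satisfies E_i/h_i > R on the types above it.
Rate on top 1: 0.3185. G: 2.56 > 0.3185 → include.
Rate on top 2: 0.8017. D: 1.25 > 0.8017 → include.
Optimal diet: F, G, D — 3 of 3 types.

3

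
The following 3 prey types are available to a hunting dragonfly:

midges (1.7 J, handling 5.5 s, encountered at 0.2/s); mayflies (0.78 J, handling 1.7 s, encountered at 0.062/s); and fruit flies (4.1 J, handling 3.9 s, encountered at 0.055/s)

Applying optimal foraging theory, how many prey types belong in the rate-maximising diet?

3

Rank by E/h (J/s): fruit flies 1.05, mayflies 0.459, midges 0.309. Include each in turn until the next type's E/h falls below the running intake rate.
Rate on top 1: 0.1857. mayflies: 0.459 > 0.1857 → include.
Rate on top 2: 0.2075. midges: 0.309 > 0.2075 → include.
Optimal diet: fruit flies, mayflies, midges — 3 of 3 types.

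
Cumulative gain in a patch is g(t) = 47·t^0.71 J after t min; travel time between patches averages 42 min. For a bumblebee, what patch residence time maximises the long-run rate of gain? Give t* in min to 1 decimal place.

Maximise g(t)/(T+t): set derivative to zero → g'(t)(T+t) = g(t).
g'(t) = 0.71·47·t^-0.29. Setting 0.71·47·t^-0.29 = 47·t^0.71/(42+t) gives 0.71(42+t) = t, so 0.29·t = 0.71×42.
t* = 0.71×42/0.29 = 102.8 min.

102.8 min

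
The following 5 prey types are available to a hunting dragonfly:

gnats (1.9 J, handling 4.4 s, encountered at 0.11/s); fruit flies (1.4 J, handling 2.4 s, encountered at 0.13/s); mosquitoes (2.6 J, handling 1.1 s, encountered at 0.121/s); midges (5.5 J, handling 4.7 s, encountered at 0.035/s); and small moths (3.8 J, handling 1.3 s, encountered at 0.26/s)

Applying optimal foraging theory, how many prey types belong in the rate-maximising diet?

Profitabilities (E/h, J/s): small moths 2.92, mosquitoes 2.36, midges 1.17, fruit flies 0.583, gnats 0.432. Add prey in this order while the next type's profitability exceeds the intake rate on those already taken.
Rate on top 1: 0.7384. mosquitoes: 2.36 > 0.7384 → include.
Rate on top 2: 0.8855. midges: 1.17 > 0.8855 → include.
Rate on top 3: 0.9141. fruit flies: 0.583 < 0.9141 → exclude; stop.
Optimal diet: small moths, mosquitoes, midges — 3 of 5 types.

3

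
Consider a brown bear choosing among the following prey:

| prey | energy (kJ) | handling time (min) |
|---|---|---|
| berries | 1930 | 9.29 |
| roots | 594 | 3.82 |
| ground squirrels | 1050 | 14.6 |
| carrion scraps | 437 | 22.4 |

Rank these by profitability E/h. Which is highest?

In descending order of E/h:
berries: 1930/9.29 = 208 kJ/min
roots: 594/3.82 = 155 kJ/min
ground squirrels: 1050/14.6 = 71.9 kJ/min
carrion scraps: 437/22.4 = 19.5 kJ/min

berries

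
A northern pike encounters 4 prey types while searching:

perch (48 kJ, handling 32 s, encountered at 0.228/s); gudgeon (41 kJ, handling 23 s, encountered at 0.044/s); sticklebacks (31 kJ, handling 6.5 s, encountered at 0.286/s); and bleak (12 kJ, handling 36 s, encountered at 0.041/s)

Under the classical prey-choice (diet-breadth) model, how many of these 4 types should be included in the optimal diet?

1

Profitabilities (E/h, kJ/s): sticklebacks 4.77, gudgeon 1.78, perch 1.5, bleak 0.333. Add prey in this order while the next type's profitability exceeds the intake rate on those already taken.
Rate on top 1: 3.101. gudgeon: 1.78 < 3.101 → exclude; stop.
Optimal diet: sticklebacks — 1 of 4 types.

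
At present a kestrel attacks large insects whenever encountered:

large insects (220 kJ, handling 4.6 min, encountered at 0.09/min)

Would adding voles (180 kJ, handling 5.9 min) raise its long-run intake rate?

Current rate: (0.09×220)/(1 + 0.09×4.6) = 14 kJ/min.
Profitability of voles: 180/5.9 = 30.51 kJ/min.
Since 30.51 > R, including voles increases the long-run rate.

Yes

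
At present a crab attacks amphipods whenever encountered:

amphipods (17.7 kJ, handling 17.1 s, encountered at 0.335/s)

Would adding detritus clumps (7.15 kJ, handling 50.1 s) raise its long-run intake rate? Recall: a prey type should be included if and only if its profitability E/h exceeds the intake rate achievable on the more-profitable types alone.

On amphipods alone, R = ΣλE/(1+Σλh) = 5.929/6.729 = 0.8813 kJ/s.
Profitability of detritus clumps: 7.15/50.1 = 0.1427 kJ/s.
Since 0.1427 < R, time spent handling detritus clumps is better spent searching.

No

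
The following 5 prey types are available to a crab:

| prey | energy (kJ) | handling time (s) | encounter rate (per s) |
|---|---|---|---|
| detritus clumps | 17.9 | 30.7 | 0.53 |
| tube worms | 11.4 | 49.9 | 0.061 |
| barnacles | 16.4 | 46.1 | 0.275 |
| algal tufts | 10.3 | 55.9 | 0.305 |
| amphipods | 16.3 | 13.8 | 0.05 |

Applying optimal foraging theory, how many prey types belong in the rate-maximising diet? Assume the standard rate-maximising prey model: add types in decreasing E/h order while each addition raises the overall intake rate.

E/h in descending order: amphipods 1.18, detritus clumps 0.583, barnacles 0.356, tube worms 0.228, algal tufts 0.184 kJ/s. The optimal diet is the largest prefix of this list for which every included type satisfies E_i/h_i > R on the types above it.
Rate on top 1: 0.4822. detritus clumps: 0.583 > 0.4822 → include.
Rate on top 2: 0.5736. barnacles: 0.356 < 0.5736 → exclude; stop.
Optimal diet: amphipods, detritus clumps — 2 of 5 types.

2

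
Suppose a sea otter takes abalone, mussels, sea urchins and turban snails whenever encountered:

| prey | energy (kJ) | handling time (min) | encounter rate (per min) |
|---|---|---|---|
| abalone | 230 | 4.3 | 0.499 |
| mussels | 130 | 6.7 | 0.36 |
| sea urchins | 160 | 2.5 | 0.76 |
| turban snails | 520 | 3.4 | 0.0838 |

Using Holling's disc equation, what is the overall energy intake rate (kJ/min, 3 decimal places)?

42.201 kJ/min

Energy encountered per unit search time: 0.499×230 + 0.36×130 + 0.76×160 + 0.0838×520 = 326.7 kJ/min.
Handling time per unit search time: 0.499×4.3 + 0.36×6.7 + 0.76×2.5 + 0.0838×3.4 = 6.743.
Rate = 326.7/(1 + 6.743) = 42.2 kJ/min.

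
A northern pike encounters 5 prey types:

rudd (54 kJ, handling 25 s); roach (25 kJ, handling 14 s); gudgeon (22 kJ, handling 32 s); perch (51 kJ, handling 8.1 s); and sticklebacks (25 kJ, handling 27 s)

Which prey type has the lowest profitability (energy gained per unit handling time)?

In descending order of E/h:
perch: 51/8.1 = 6.3 kJ/s
rudd: 54/25 = 2.16 kJ/s
roach: 25/14 = 1.79 kJ/s
sticklebacks: 25/27 = 0.926 kJ/s
gudgeon: 22/32 = 0.688 kJ/s

gudgeon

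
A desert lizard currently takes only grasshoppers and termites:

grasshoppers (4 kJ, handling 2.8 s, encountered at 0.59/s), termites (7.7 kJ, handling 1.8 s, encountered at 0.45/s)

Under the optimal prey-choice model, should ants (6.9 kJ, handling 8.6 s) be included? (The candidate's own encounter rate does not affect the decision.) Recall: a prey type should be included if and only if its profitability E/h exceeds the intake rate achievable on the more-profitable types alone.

No

Intake rate on the current diet: R = (0.59×4 + 0.45×7.7) / (1 + 0.59×2.8 + 0.45×1.8) = 5.825/3.462 = 1.683 kJ/s.
Profitability of ants: 6.9/8.6 = 0.8023 kJ/s.
Since 0.8023 < R, time spent handling ants is better spent searching.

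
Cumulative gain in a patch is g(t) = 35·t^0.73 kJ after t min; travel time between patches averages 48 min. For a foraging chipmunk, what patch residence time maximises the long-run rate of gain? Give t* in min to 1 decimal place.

129.8 min

Maximise g(t)/(T+t): set derivative to zero → g'(t)(T+t) = g(t).
g'(t) = 0.73·35·t^-0.27. Setting 0.73·35·t^-0.27 = 35·t^0.73/(48+t) gives 0.73(48+t) = t, so 0.27·t = 0.73×48.
t* = 0.73×48/0.27 = 129.8 min.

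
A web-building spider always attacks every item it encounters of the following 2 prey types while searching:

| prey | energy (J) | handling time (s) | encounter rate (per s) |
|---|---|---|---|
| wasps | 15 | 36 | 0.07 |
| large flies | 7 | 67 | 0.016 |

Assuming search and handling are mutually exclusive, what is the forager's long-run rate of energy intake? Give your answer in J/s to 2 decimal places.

Energy encountered per unit search time: 0.07×15 + 0.016×7 = 1.162 J/s.
Handling time per unit search time: 0.07×36 + 0.016×67 = 3.592.
Rate = 1.162/(1 + 3.592) = 0.253 J/s.

0.25 J/s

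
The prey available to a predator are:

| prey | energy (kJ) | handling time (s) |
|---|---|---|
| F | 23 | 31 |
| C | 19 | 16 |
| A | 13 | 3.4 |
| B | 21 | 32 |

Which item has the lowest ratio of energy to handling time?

Profitability E/h (kJ/s): F = 23/31 = 0.742, C = 19/16 = 1.19, A = 13/3.4 = 3.82, B = 21/32 = 0.656.
Ranked: A > C > F > B.

B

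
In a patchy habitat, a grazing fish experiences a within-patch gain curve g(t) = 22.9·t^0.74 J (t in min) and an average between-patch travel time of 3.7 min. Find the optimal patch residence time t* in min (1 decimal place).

10.5 min

By the marginal value theorem, leave when the instantaneous gain rate g'(t) equals the habitat-wide average g(t)/(T + t).
g'(t) = 0.74·22.9·t^-0.26. Setting 0.74·22.9·t^-0.26 = 22.9·t^0.74/(3.7+t) gives 0.74(3.7+t) = t, so 0.26·t = 0.74×3.7.
t* = 0.74×3.7/0.26 = 10.53 min.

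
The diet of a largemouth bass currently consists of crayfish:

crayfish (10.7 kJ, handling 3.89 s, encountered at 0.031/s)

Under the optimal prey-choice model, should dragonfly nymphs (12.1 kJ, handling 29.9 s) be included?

Yes

Intake rate on the current diet: R = (0.031×10.7) / (1 + 0.031×3.89) = 0.3317/1.121 = 0.296 kJ/s.
Profitability of dragonfly nymphs: 12.1/29.9 = 0.4047 kJ/s.
Since 0.4047 > R, including dragonfly nymphs increases the long-run rate.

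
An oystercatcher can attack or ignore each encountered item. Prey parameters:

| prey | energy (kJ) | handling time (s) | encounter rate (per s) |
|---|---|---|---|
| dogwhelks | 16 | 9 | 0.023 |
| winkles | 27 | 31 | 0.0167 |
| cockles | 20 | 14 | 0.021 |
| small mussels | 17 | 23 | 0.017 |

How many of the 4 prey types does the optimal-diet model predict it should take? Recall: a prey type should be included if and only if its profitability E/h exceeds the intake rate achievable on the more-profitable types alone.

4

E/h in descending order: dogwhelks 1.78, cockles 1.43, winkles 0.871, small mussels 0.739 kJ/s. The optimal diet is the largest prefix of this list for which every included type satisfies E_i/h_i > R on the types above it.
Rate on top 1: 0.3049. cockles: 1.43 > 0.3049 → include.
Rate on top 2: 0.525. winkles: 0.871 > 0.525 → include.
Rate on top 3: 0.6137. small mussels: 0.739 > 0.6137 → include.
Optimal diet: dogwhelks, cockles, winkles, small mussels — 4 of 4 types.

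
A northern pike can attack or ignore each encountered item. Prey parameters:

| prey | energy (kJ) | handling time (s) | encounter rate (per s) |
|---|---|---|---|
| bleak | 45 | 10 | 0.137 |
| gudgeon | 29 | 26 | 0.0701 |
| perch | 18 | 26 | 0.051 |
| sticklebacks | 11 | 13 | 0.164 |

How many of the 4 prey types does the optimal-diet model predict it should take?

Rank by E/h (kJ/s): bleak 4.5, gudgeon 1.12, sticklebacks 0.846, perch 0.692. Include each in turn until the next type's E/h falls below the running intake rate.
Rate on top 1: 2.601. gudgeon: 1.12 < 2.601 → exclude; stop.
Optimal diet: bleak — 1 of 4 types.

1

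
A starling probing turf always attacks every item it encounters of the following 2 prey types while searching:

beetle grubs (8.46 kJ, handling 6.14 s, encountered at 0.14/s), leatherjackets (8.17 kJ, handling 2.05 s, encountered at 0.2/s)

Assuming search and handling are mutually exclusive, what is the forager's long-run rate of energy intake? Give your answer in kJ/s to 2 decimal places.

1.24 kJ/s

Energy encountered per unit search time: 0.14×8.46 + 0.2×8.17 = 2.818 kJ/s.
Handling time per unit search time: 0.14×6.14 + 0.2×2.05 = 1.27.
Rate = 2.818/(1 + 1.27) = 1.242 kJ/s.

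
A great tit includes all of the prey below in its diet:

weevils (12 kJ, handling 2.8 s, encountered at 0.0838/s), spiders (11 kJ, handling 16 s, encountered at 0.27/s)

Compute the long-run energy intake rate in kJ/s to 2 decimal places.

0.72 kJ/s

Energy encountered per unit search time: 0.0838×12 + 0.27×11 = 3.976 kJ/s.
Handling time per unit search time: 0.0838×2.8 + 0.27×16 = 4.555.
Rate = 3.976/(1 + 4.555) = 0.7157 kJ/s.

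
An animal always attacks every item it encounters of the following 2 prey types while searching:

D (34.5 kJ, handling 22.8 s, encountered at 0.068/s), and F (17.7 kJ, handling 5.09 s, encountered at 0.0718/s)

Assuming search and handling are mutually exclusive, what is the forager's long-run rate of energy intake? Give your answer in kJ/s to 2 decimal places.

1.24 kJ/s

R = Σλ_iE_i / (1 + Σλ_ih_i)
Numerator: 0.068×34.5 + 0.0718×17.7 = 3.617
Denominator: 1 + 0.068×22.8 + 0.0718×5.09 = 2.916
R = 3.617/2.916 = 1.24 kJ/s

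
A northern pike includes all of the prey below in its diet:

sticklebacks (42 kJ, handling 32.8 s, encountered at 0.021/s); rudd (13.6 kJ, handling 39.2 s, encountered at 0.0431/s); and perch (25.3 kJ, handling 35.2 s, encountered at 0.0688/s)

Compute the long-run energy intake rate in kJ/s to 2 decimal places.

Energy encountered per unit search time: 0.021×42 + 0.0431×13.6 + 0.0688×25.3 = 3.209 kJ/s.
Handling time per unit search time: 0.021×32.8 + 0.0431×39.2 + 0.0688×35.2 = 4.8.
Rate = 3.209/(1 + 4.8) = 0.5532 kJ/s.

0.55 kJ/s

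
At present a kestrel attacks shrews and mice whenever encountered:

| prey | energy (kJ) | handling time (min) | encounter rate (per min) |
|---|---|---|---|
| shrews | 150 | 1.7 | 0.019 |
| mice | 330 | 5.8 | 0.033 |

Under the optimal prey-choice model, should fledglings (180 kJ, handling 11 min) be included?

Yes

Intake rate on the current diet: R = (0.019×150 + 0.033×330) / (1 + 0.019×1.7 + 0.033×5.8) = 13.74/1.224 = 11.23 kJ/min.
fledglings: E/h = 180/11 = 16.36 kJ/min.
Since 16.36 > R, including fledglings increases the long-run rate.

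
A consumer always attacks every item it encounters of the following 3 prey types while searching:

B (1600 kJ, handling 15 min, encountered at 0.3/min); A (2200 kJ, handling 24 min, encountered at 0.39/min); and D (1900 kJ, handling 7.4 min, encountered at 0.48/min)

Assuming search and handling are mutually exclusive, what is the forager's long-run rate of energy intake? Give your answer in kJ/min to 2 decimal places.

122.20 kJ/min

R = (0.3×1600 + 0.39×2200 + 0.48×1900) / (1 + 0.3×15 + 0.39×24 + 0.48×7.4) = 2250/18.41 = 122.2 kJ/min.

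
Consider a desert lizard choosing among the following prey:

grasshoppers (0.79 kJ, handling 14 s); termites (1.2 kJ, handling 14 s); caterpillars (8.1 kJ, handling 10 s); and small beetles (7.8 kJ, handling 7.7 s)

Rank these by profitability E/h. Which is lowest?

grasshoppers

In descending order of E/h:
small beetles: 7.8/7.7 = 1.01 kJ/s
caterpillars: 8.1/10 = 0.81 kJ/s
termites: 1.2/14 = 0.0857 kJ/s
grasshoppers: 0.79/14 = 0.0564 kJ/s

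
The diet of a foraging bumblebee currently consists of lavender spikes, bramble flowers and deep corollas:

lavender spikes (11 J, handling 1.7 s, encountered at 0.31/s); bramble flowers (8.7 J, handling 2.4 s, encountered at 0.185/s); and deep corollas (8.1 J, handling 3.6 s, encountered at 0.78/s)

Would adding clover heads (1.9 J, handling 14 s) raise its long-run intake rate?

No

Intake rate on the current diet: R = (0.31×11 + 0.185×8.7 + 0.78×8.1) / (1 + 0.31×1.7 + 0.185×2.4 + 0.78×3.6) = 11.34/4.779 = 2.372 J/s.
clover heads: E/h = 1.9/14 = 0.1357 J/s.
0.1357 < 2.372, so adding clover heads would lower the average — exclude it.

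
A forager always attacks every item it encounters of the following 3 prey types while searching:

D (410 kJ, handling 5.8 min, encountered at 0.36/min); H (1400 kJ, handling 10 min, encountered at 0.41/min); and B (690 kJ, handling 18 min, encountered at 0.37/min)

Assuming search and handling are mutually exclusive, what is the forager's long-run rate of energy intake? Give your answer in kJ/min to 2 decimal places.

R = (0.36×410 + 0.41×1400 + 0.37×690) / (1 + 0.36×5.8 + 0.41×10 + 0.37×18) = 976.9/13.85 = 70.54 kJ/min.

70.54 kJ/min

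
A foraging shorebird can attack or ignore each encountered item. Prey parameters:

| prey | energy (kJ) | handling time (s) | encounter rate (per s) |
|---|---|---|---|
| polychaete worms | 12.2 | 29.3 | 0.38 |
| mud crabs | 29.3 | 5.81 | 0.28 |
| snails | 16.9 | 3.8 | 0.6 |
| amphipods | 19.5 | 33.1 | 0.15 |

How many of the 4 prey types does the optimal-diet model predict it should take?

Profitabilities (E/h, kJ/s): mud crabs 5.04, snails 4.45, amphipods 0.589, polychaete worms 0.416. Add prey in this order while the next type's profitability exceeds the intake rate on those already taken.
Rate on top 1: 3.123. snails: 4.45 > 3.123 → include.
Rate on top 2: 3.738. amphipods: 0.589 < 3.738 → exclude; stop.
Optimal diet: mud crabs, snails — 2 of 4 types.

2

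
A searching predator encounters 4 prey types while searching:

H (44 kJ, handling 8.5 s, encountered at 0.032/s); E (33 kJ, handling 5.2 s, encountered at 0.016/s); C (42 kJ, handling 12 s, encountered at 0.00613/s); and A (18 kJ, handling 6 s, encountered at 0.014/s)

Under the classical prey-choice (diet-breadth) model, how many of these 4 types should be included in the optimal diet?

4

Rank by E/h (kJ/s): E 6.35, H 5.18, C 3.5, A 3. Include each in turn until the next type's E/h falls below the running intake rate.
Rate on top 1: 0.4874. H: 5.18 > 0.4874 → include.
Rate on top 2: 1.429. C: 3.5 > 1.429 → include.
Rate on top 3: 1.535. A: 3 > 1.535 → include.
Optimal diet: E, H, C, A — 4 of 4 types.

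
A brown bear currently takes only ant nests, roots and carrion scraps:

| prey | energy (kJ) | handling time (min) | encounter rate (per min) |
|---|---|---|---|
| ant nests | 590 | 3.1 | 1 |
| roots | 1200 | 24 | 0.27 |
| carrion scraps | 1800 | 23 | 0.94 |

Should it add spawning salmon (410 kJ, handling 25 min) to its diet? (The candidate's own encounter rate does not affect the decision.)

No

Intake rate on the current diet: R = (1×590 + 0.27×1200 + 0.94×1800) / (1 + 1×3.1 + 0.27×24 + 0.94×23) = 2606/32.2 = 80.93 kJ/min.
spawning salmon: E/h = 410/25 = 16.4 kJ/min.
16.4 < 80.93, so adding spawning salmon would lower the average — exclude it.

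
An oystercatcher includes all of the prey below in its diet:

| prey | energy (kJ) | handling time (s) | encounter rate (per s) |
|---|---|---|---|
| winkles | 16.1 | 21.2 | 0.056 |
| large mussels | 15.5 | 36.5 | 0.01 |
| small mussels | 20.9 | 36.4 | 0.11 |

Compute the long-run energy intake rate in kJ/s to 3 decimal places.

R = Σλ_iE_i / (1 + Σλ_ih_i)
Numerator: 0.056×16.1 + 0.01×15.5 + 0.11×20.9 = 3.356
Denominator: 1 + 0.056×21.2 + 0.01×36.5 + 0.11×36.4 = 6.556
R = 3.356/6.556 = 0.5118 kJ/s

0.512 kJ/s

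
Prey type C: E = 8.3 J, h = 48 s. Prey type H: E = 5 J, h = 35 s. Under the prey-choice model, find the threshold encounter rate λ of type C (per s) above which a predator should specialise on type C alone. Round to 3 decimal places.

At the threshold, the rate on type C alone equals the profitability of type H: λ·8.3/(1 + λ·48) = 5/35 = 0.1429.
Rearranging, λ(8.3 − 0.1429×48) = 0.1429, so λ = 0.1429/1.443 = 0.09901 per s.

0.099 per s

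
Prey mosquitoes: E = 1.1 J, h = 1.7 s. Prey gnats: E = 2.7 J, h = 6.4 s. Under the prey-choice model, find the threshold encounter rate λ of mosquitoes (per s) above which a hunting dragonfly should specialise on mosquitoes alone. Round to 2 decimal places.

1.10 per s

Drop gnats once their profitability E₂/h₂ falls below the rate achievable on mosquitoes alone: E₂/h₂ = λE₁/(1 + λh₁).
Solve for λ: λE₁h₂ = E₂(1 + λh₁) → λ(E₁h₂ − E₂h₁) = E₂ → λ = E₂/(E₁h₂ − E₂h₁).
λ = 2.7/(1.1×6.4 − 2.7×1.7) = 2.7/2.45 = 1.102 per s.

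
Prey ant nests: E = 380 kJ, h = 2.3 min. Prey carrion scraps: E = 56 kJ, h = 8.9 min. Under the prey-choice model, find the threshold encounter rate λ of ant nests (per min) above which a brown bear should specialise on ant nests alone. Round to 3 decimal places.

0.017 per min

Drop carrion scraps once their profitability E₂/h₂ falls below the rate achievable on ant nests alone: E₂/h₂ = λE₁/(1 + λh₁).
Solve for λ: λE₁h₂ = E₂(1 + λh₁) → λ(E₁h₂ − E₂h₁) = E₂ → λ = E₂/(E₁h₂ − E₂h₁).
λ = 56/(380×8.9 − 56×2.3) = 56/3253 = 0.01721 per min.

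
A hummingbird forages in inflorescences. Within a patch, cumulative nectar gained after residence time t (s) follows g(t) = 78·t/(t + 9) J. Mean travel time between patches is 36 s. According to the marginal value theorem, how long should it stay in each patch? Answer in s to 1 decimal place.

18.0 s

By the marginal value theorem, leave when the instantaneous gain rate g'(t) equals the habitat-wide average g(t)/(T + t).
g'(t) = 78·9/(t + 9)². Setting 78·9/(t+9)² = 78t/[(t+9)(36+t)] gives 9(36+t) = t(t+9), so t² = 9×36 = 324.
t* = √324 = 18 s.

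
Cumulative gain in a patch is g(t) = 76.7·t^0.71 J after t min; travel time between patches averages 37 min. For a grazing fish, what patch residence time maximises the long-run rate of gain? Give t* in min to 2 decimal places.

Maximise g(t)/(T+t): set derivative to zero → g'(t)(T+t) = g(t).
g'(t) = 0.71·76.7·t^-0.29. Setting 0.71·76.7·t^-0.29 = 76.7·t^0.71/(37+t) gives 0.71(37+t) = t, so 0.29·t = 0.71×37.
t* = 0.71×37/0.29 = 90.59 min.

90.59 min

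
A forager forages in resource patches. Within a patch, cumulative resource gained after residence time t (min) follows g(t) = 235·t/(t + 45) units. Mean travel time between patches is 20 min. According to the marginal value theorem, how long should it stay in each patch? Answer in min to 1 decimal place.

Optimal t* satisfies g'(t*) = g(t*)/(T + t*).
g'(t) = 235·45/(t + 45)². Setting 235·45/(t+45)² = 235t/[(t+45)(20+t)] gives 45(20+t) = t(t+45), so t² = 45×20 = 900.
t* = √900 = 30 min.

30.0 min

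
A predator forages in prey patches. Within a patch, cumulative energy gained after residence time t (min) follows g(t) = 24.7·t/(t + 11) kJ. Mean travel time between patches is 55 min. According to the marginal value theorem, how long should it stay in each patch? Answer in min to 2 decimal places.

24.60 min

Maximise g(t)/(T+t): set derivative to zero → g'(t)(T+t) = g(t).
g'(t) = 24.7·11/(t + 11)². Setting 24.7·11/(t+11)² = 24.7t/[(t+11)(55+t)] gives 11(55+t) = t(t+11), so t² = 11×55 = 605.
t* = √605 = 24.6 min.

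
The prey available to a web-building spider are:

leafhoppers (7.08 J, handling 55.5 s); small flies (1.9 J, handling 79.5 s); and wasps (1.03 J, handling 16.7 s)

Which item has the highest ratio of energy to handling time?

leafhoppers

Profitability E/h (J/s): leafhoppers = 7.08/55.5 = 0.128, small flies = 1.9/79.5 = 0.0239, wasps = 1.03/16.7 = 0.0617.
Ranked: leafhoppers > wasps > small flies.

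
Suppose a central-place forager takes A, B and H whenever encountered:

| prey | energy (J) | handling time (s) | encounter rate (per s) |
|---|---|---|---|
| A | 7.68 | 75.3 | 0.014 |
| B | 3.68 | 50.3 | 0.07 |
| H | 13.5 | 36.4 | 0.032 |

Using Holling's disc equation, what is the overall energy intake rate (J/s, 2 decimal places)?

Energy encountered per unit search time: 0.014×7.68 + 0.07×3.68 + 0.032×13.5 = 0.7971 J/s.
Handling time per unit search time: 0.014×75.3 + 0.07×50.3 + 0.032×36.4 = 5.74.
Rate = 0.7971/(1 + 5.74) = 0.1183 J/s.

0.12 J/s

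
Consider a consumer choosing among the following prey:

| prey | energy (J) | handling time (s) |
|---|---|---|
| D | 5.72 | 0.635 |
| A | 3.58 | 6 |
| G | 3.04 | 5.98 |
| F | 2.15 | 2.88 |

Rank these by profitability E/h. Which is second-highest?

In descending order of E/h:
D: 5.72/0.635 = 9.01 J/s
F: 2.15/2.88 = 0.747 J/s
A: 3.58/6 = 0.597 J/s
G: 3.04/5.98 = 0.508 J/s

F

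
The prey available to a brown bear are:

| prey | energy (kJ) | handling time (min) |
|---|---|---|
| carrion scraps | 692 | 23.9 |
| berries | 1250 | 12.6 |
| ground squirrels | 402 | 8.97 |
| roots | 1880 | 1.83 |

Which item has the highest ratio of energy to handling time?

Profitability E/h (kJ/min): carrion scraps = 692/23.9 = 29, berries = 1250/12.6 = 99.2, ground squirrels = 402/8.97 = 44.8, roots = 1880/1.83 = 1.03e+03.
Ranked: roots > berries > ground squirrels > carrion scraps.

roots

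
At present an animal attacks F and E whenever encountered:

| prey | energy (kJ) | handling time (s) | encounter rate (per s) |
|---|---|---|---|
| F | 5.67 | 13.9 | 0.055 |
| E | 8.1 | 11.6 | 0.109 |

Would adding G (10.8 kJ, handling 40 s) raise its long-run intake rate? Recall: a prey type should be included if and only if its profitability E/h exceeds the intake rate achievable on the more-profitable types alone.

No

Current rate: (0.055×5.67 + 0.109×8.1)/(1 + 0.055×13.9 + 0.109×11.6) = 0.3945 kJ/s.
G: E/h = 10.8/40 = 0.27 kJ/s.
0.27 < 0.3945, so adding G would lower the average — exclude it.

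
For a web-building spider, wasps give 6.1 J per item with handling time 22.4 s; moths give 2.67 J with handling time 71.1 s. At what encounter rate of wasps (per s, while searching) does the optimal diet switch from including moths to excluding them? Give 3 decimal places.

The zero-one rule: include moths iff E₂/h₂ > λE₁/(1+λh₁). Equality gives the switch point.
λE₁h₂ = E₂ + λE₂h₁ ⇒ λ = E₂/(E₁h₂ − E₂h₁) = 2.67/(433.7 − 59.81) = 0.007141 per s.

0.007 per s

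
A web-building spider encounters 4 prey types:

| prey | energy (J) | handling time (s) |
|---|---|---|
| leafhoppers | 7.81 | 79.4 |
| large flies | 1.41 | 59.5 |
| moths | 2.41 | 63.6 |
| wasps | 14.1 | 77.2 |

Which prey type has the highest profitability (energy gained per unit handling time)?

wasps

In descending order of E/h:
wasps: 14.1/77.2 = 0.183 J/s
leafhoppers: 7.81/79.4 = 0.0984 J/s
moths: 2.41/63.6 = 0.0379 J/s
large flies: 1.41/59.5 = 0.0237 J/s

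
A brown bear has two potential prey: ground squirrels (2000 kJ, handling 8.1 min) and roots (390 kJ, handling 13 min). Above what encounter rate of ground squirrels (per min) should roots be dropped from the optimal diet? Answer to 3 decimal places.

The zero-one rule: include roots iff E₂/h₂ > λE₁/(1+λh₁). Equality gives the switch point.
λE₁h₂ = E₂ + λE₂h₁ ⇒ λ = E₂/(E₁h₂ − E₂h₁) = 390/(2.6e+04 − 3159) = 0.01707 per min.

0.017 per min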